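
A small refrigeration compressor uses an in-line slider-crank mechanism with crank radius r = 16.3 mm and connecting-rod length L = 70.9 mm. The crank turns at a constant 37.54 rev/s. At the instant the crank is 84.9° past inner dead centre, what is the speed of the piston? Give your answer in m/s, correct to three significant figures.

ω = 2π·37.5 = 235.9 rad/s
For an in-line slider-crank, x = r cosθ + √(L² − r² sin²θ), so v = −rω sinθ·[1 + r cosθ/√(L² − r² sin²θ)].
With r = 0.0163 m, L = 0.0709 m, θ = 84.9°: √(L² − r² sin²θ) = 0.069016 m.
v = −0.0163·235.9·0.99604·[1 + 0.0163·0.08889/0.069016] = -3.9099 m/s.
|v| = 3.9099 m/s.

3.91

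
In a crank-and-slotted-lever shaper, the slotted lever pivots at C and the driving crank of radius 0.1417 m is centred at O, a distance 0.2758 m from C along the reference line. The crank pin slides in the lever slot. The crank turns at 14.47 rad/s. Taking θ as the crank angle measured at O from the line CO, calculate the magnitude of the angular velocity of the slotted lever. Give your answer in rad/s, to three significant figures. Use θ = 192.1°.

ω = 14.47 rad/s
Crank pin A relative to C: A = (d + r cosθ, r sinθ); lever angle φ = atan2(r sinθ, d + r cosθ).
Differentiating tanφ: φ̇ = rω(d cosθ + r)/(d² + r² + 2dr cosθ).
d² + r² + 2dr cosθ = |CA|² = 0.0197193 m²;  d cosθ + r = -0.12797 m.
|ω_lever| = |0.1417·14.47·-0.12797| / 0.0197193 = 13.306 rad/s.

13.3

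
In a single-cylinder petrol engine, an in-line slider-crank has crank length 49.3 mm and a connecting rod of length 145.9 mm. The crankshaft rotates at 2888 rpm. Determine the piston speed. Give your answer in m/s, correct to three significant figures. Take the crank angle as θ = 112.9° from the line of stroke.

11.8

ω = 2π·2888/60 = 302.4 rad/s
For an in-line slider-crank, x = r cosθ + √(L² − r² sin²θ), so v = −rω sinθ·[1 + r cosθ/√(L² − r² sin²θ)].
With r = 0.0493 m, L = 0.1459 m, θ = 112.9°: √(L² − r² sin²θ) = 0.13865 m.
v = −0.0493·302.4·0.92119·[1 + 0.0493·-0.38912/0.13865] = -11.834 m/s.
|v| = 11.834 m/s.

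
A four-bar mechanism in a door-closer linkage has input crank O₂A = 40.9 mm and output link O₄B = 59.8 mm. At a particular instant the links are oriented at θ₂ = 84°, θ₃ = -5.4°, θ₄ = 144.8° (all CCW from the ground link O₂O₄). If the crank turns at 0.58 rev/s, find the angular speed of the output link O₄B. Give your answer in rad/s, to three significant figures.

5.02

ω₂ = 3.644 rad/s (from 0.58 rev/s).
Differentiating the loop-closure r₂e^{iθ₂}+r₃e^{iθ₃}=r₁+r₄e^{iθ₄} gives r₂ω₂e^{iθ₂}+r₃ω₃e^{iθ₃}=r₄ω₄e^{iθ₄}.
Eliminating the other unknown: ω₄ = r₂ω₂ sin(θ₂−θ₃) / [r₄ sin(θ₄−θ₃)].
Numerator sine = +0.99995; denominator sine = +0.49697.
Result = 0.0409·3.644·(+0.99995) / (0.0598·(+0.49697)) = +5.015 rad/s; magnitude 5.015 rad/s.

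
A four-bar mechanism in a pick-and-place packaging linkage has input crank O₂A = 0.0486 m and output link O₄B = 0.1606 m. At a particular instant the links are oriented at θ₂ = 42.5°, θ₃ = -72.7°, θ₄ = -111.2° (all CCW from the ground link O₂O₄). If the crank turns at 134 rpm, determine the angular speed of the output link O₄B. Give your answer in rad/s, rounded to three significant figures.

6.17

ω₂ = 14.03 rad/s (from 134 rpm).
Differentiating the loop-closure r₂e^{iθ₂}+r₃e^{iθ₃}=r₁+r₄e^{iθ₄} gives r₂ω₂e^{iθ₂}+r₃ω₃e^{iθ₃}=r₄ω₄e^{iθ₄}.
Eliminating the other unknown: ω₄ = r₂ω₂ sin(θ₂−θ₃) / [r₄ sin(θ₄−θ₃)].
Numerator sine = +0.90483; denominator sine = -0.62251.
Result = 0.0486·14.03·(+0.90483) / (0.1606·(-0.62251)) = -6.1722 rad/s; magnitude 6.1722 rad/s.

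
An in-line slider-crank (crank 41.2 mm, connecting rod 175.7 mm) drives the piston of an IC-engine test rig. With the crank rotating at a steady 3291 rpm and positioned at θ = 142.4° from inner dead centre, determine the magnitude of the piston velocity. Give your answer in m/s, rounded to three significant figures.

7.04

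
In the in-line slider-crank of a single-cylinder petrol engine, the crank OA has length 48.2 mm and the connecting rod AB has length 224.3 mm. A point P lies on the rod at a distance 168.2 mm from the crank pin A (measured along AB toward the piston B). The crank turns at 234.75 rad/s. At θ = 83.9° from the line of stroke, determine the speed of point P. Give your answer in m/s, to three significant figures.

ω = 234.8 rad/s.  Crank-pin speed |V_A| = rω = 11.315 m/s, perpendicular to OA.
Rod angle: sinφ = −(r/L) sinθ ⇒ φ = -12.338°; ω_rod = −rω cosθ/√(L²−r²sin²θ) = -5.4873 rad/s.
V_P = V_A + ω_rod × AP, with AP = 0.1682 m along the rod.
Components: V_Px = −rω sinθ − a·ω_rod·sinφ = -11.448 m/s;  V_Py = rω cosθ + a·ω_rod·cosφ = +0.30073 m/s.
|V_P| = √(V_Px² + V_Py²) = 11.452 m/s.

11.5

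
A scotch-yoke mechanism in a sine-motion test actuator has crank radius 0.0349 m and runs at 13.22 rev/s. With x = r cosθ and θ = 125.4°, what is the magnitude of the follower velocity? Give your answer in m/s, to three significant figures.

2.36

ω = 83.06 rad/s (from 13.22 rev/s).
x = r cosθ ⇒ ẋ = −rω sinθ.
|v| = rω|sinθ| = 0.0349·83.06·|sin 125.4°| = 2.363 m/s.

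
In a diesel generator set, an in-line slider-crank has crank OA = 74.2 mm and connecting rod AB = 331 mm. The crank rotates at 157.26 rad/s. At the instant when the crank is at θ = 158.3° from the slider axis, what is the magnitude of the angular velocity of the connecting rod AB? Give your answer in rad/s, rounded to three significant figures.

32.9

ω = 157.3 rad/s
The rod makes angle φ with the slider axis where L sinφ = r sinθ; differentiating, L cosφ·φ̇ = r ω cosθ.
L cosφ = √(L² − r² sin²θ) = 0.32986 m.
|ω_rod| = r ω |cosθ| / √(L² − r² sin²θ) = 0.0742·157.3·0.92913/0.32986 = 32.868 rad/s.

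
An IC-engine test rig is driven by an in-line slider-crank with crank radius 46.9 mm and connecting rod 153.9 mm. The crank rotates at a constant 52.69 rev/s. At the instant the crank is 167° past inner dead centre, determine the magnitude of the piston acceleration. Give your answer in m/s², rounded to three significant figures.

ω = 2π·52.7 = 331.1 rad/s
x(θ) = r cosθ + √(L² − r² sin²θ); with ω constant, a = ω²·d²x/dθ².
d²x/dθ² = −r cosθ − r²(cos2θ)/√u − r⁴ sin²2θ/(4u^{3/2}),  u = L² − r² sin²θ = 0.0235739 m².
Substituting r = 0.0469 m, L = 0.1539 m, θ = 167°: d²x/dθ² = +0.032757 m.
a = ω²·d²x/dθ² = (331.1)²·(+0.032757) = +3590.3 m/s²;  |a| = 3590.3 m/s².

3590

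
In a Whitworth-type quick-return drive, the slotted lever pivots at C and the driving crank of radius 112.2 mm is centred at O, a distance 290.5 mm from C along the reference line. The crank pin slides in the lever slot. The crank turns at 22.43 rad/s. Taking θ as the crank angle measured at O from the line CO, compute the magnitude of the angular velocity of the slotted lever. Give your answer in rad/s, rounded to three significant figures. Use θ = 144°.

6.99

ω = 22.43 rad/s
Crank pin A relative to C: A = (d + r cosθ, r sinθ); lever angle φ = atan2(r sinθ, d + r cosθ).
Differentiating tanφ: φ̇ = rω(d cosθ + r)/(d² + r² + 2dr cosθ).
d² + r² + 2dr cosθ = |CA|² = 0.0442407 m²;  d cosθ + r = -0.12282 m.
|ω_lever| = |0.1122·22.43·-0.12282| / 0.0442407 = 6.9866 rad/s.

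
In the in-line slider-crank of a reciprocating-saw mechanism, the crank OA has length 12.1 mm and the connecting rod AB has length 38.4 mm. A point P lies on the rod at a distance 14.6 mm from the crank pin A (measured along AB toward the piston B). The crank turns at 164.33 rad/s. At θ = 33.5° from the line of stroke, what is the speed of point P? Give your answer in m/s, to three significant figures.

1.59

ω = 164.3 rad/s.  Crank-pin speed |V_A| = rω = 1.9884 m/s, perpendicular to OA.
Rod angle: sinφ = −(r/L) sinθ ⇒ φ = -10.016°; ω_rod = −rω cosθ/√(L²−r²sin²θ) = -43.848 rad/s.
V_P = V_A + ω_rod × AP, with AP = 0.0146 m along the rod.
Components: V_Px = −rω sinθ − a·ω_rod·sinφ = -1.2088 m/s;  V_Py = rω cosθ + a·ω_rod·cosφ = +1.0277 m/s.
|V_P| = √(V_Px² + V_Py²) = 1.5866 m/s.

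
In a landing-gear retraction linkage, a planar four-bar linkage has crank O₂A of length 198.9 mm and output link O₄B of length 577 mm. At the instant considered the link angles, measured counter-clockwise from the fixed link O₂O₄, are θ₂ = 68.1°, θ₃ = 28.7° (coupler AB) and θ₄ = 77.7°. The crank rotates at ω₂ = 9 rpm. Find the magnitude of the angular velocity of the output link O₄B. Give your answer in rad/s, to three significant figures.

ω₂ = 0.9425 rad/s (from 9 rpm).
Differentiating the loop-closure r₂e^{iθ₂}+r₃e^{iθ₃}=r₁+r₄e^{iθ₄} gives r₂ω₂e^{iθ₂}+r₃ω₃e^{iθ₃}=r₄ω₄e^{iθ₄}.
Eliminating the other unknown: ω₄ = r₂ω₂ sin(θ₂−θ₃) / [r₄ sin(θ₄−θ₃)].
Numerator sine = +0.63473; denominator sine = +0.75471.
Result = 0.1989·0.9425·(+0.63473) / (0.577·(+0.75471)) = +0.27324 rad/s; magnitude 0.27324 rad/s.

0.273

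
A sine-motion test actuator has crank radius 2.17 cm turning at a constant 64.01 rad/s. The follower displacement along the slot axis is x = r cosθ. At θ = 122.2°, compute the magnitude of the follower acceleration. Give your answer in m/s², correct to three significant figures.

47.4

ω = 64.01 rad/s
x = r cosθ ⇒ ẍ = −rω² cosθ (ω constant).
|a| = rω²|cosθ| = 0.0217·(64.01)²·|cos 122.2°| = 47.379 m/s².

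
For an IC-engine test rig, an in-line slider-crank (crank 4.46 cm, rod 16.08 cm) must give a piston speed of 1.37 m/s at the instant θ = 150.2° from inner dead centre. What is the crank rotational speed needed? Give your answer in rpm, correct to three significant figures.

For an in-line slider-crank, |v_piston| = rω|sinθ|·[1 + r cosθ/√(L² − r² sin²θ)].
With r = 0.0446 m, L = 0.1608 m, θ = 150.2°: the bracketed kinematic factor |dx/dθ| = 0.016779 m.
ω = v/|dx/dθ| = 1.37/0.016779 = 81.651 rad/s.
N = 60ω/(2π) = 779.71 rpm.

780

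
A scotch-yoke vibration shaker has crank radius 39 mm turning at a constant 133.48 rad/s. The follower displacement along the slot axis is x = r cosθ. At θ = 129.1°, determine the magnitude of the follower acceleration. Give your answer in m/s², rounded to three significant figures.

ω = 133.5 rad/s
x = r cosθ ⇒ ẍ = −rω² cosθ (ω constant).
|a| = rω²|cosθ| = 0.039·(133.5)²·|cos 129.1°| = 438.23 m/s².

438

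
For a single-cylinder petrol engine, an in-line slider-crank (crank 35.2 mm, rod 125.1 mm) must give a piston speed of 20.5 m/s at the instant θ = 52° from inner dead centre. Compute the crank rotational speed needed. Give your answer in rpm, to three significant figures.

For an in-line slider-crank, |v_piston| = rω|sinθ|·[1 + r cosθ/√(L² − r² sin²θ)].
With r = 0.0352 m, L = 0.1251 m, θ = 52°: the bracketed kinematic factor |dx/dθ| = 0.032666 m.
ω = v/|dx/dθ| = 20.5/0.032666 = 627.57 rad/s.
N = 60ω/(2π) = 5992.8 rpm.

5990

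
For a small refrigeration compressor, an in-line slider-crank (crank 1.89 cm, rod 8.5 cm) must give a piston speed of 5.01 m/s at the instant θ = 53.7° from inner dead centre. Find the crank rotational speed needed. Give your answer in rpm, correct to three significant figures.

2770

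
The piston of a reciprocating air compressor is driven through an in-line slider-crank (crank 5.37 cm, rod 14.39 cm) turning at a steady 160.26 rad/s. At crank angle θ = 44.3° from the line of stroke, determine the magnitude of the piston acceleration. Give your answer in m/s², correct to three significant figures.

ω = 160.3 rad/s
x(θ) = r cosθ + √(L² − r² sin²θ); with ω constant, a = ω²·d²x/dθ².
d²x/dθ² = −r cosθ − r²(cos2θ)/√u − r⁴ sin²2θ/(4u^{3/2}),  u = L² − r² sin²θ = 0.0193006 m².
Substituting r = 0.0537 m, L = 0.1439 m, θ = 44.3°: d²x/dθ² = -0.039715 m.
a = ω²·d²x/dθ² = (160.3)²·(-0.039715) = -1020 m/s²;  |a| = 1020 m/s².

1020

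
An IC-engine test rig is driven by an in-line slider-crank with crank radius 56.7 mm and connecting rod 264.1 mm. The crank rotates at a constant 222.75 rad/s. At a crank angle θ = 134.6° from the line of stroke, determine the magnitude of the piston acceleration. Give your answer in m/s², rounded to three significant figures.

1980

ω = 222.8 rad/s
x(θ) = r cosθ + √(L² − r² sin²θ); with ω constant, a = ω²·d²x/dθ².
d²x/dθ² = −r cosθ − r²(cos2θ)/√u − r⁴ sin²2θ/(4u^{3/2}),  u = L² − r² sin²θ = 0.0681189 m².
Substituting r = 0.0567 m, L = 0.2641 m, θ = 134.6°: d²x/dθ² = +0.039839 m.
a = ω²·d²x/dθ² = (222.8)²·(+0.039839) = +1976.7 m/s²;  |a| = 1976.7 m/s².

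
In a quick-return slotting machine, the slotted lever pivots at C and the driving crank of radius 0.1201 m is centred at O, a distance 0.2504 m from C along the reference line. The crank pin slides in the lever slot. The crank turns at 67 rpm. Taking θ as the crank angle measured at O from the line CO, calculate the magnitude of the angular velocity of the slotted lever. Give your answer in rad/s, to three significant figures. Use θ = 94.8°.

ω = 7.016 rad/s (from 67 rpm).
Crank pin A relative to C: A = (d + r cosθ, r sinθ); lever angle φ = atan2(r sinθ, d + r cosθ).
Differentiating tanφ: φ̇ = rω(d cosθ + r)/(d² + r² + 2dr cosθ).
d² + r² + 2dr cosθ = |CA|² = 0.0720913 m²;  d cosθ + r = +0.099147 m.
|ω_lever| = |0.1201·7.016·+0.099147| / 0.0720913 = 1.1589 rad/s.

1.16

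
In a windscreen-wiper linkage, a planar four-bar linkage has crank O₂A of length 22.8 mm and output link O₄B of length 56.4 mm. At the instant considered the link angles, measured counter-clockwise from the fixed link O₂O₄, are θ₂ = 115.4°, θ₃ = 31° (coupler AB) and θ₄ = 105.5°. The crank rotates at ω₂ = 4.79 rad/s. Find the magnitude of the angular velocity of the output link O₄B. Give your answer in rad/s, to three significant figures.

2.00

ω₂ = 4.79 rad/s
Differentiating the loop-closure r₂e^{iθ₂}+r₃e^{iθ₃}=r₁+r₄e^{iθ₄} gives r₂ω₂e^{iθ₂}+r₃ω₃e^{iθ₃}=r₄ω₄e^{iθ₄}.
Eliminating the other unknown: ω₄ = r₂ω₂ sin(θ₂−θ₃) / [r₄ sin(θ₄−θ₃)].
Numerator sine = +0.99523; denominator sine = +0.96363.
Result = 0.0228·4.79·(+0.99523) / (0.0564·(+0.96363)) = +1.9999 rad/s; magnitude 1.9999 rad/s.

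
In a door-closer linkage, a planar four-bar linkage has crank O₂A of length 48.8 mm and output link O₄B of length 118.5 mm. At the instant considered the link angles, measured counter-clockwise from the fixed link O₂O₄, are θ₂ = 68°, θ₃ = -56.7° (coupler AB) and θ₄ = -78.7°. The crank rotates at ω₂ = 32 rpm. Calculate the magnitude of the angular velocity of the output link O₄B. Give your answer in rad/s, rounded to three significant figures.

ω₂ = 3.351 rad/s (from 32 rpm).
Differentiating the loop-closure r₂e^{iθ₂}+r₃e^{iθ₃}=r₁+r₄e^{iθ₄} gives r₂ω₂e^{iθ₂}+r₃ω₃e^{iθ₃}=r₄ω₄e^{iθ₄}.
Eliminating the other unknown: ω₄ = r₂ω₂ sin(θ₂−θ₃) / [r₄ sin(θ₄−θ₃)].
Numerator sine = +0.82214; denominator sine = -0.37461.
Result = 0.0488·3.351·(+0.82214) / (0.1185·(-0.37461)) = -3.0287 rad/s; magnitude 3.0287 rad/s.

3.03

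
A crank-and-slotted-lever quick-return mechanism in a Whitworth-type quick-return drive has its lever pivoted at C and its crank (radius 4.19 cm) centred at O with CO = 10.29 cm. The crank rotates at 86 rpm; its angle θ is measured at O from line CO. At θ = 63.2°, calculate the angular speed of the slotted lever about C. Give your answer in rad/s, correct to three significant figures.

ω = 9.006 rad/s (from 86 rpm).
Crank pin A relative to C: A = (d + r cosθ, r sinθ); lever angle φ = atan2(r sinθ, d + r cosθ).
Differentiating tanφ: φ̇ = rω(d cosθ + r)/(d² + r² + 2dr cosθ).
d² + r² + 2dr cosθ = |CA|² = 0.0162319 m²;  d cosθ + r = +0.088295 m.
|ω_lever| = |0.0419·9.006·+0.088295| / 0.0162319 = 2.0526 rad/s.

2.05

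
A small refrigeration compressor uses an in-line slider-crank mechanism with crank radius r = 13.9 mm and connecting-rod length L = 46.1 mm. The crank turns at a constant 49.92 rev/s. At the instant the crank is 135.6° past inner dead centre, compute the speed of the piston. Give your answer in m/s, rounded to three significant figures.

2.38

ω = 2π·49.9 = 313.7 rad/s
For an in-line slider-crank, x = r cosθ + √(L² − r² sin²θ), so v = −rω sinθ·[1 + r cosθ/√(L² − r² sin²θ)].
With r = 0.0139 m, L = 0.0461 m, θ = 135.6°: √(L² − r² sin²θ) = 0.045062 m.
v = −0.0139·313.7·0.69966·[1 + 0.0139·-0.71447/0.045062] = -2.3781 m/s.
|v| = 2.3781 m/s.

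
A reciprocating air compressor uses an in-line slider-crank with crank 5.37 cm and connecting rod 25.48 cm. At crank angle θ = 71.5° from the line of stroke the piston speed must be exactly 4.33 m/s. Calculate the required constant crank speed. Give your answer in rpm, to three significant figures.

For an in-line slider-crank, |v_piston| = rω|sinθ|·[1 + r cosθ/√(L² − r² sin²θ)].
With r = 0.0537 m, L = 0.2548 m, θ = 71.5°: the bracketed kinematic factor |dx/dθ| = 0.054401 m.
ω = v/|dx/dθ| = 4.33/0.054401 = 79.595 rad/s.
N = 60ω/(2π) = 760.07 rpm.

760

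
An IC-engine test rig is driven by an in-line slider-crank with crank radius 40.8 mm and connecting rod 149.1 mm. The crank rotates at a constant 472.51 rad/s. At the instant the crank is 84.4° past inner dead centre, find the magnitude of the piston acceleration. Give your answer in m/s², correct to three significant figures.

1650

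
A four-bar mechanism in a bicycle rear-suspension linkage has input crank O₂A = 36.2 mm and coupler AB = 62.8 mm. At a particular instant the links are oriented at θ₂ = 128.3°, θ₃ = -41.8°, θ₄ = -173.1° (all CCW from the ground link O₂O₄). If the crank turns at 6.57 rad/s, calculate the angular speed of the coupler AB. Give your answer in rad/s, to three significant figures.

4.30

ω₂ = 6.57 rad/s
Differentiating the loop-closure r₂e^{iθ₂}+r₃e^{iθ₃}=r₁+r₄e^{iθ₄} gives r₂ω₂e^{iθ₂}+r₃ω₃e^{iθ₃}=r₄ω₄e^{iθ₄}.
Eliminating the other unknown: ω₃ = r₂ω₂ sin(θ₄−θ₂) / [r₃ sin(θ₃−θ₄)].
Numerator sine = +0.85355; denominator sine = +0.75126.
Result = 0.0362·6.57·(+0.85355) / (0.0628·(+0.75126)) = +4.3028 rad/s; magnitude 4.3028 rad/s.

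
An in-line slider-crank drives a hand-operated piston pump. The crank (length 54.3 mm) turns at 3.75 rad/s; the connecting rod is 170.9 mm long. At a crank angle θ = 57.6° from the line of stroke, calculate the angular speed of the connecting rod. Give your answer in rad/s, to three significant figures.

0.663

ω = 3.75 rad/s
The rod makes angle φ with the slider axis where L sinφ = r sinθ; differentiating, L cosφ·φ̇ = r ω cosθ.
L cosφ = √(L² − r² sin²θ) = 0.16464 m.
|ω_rod| = r ω |cosθ| / √(L² − r² sin²θ) = 0.0543·3.75·0.53583/0.16464 = 0.66272 rad/s.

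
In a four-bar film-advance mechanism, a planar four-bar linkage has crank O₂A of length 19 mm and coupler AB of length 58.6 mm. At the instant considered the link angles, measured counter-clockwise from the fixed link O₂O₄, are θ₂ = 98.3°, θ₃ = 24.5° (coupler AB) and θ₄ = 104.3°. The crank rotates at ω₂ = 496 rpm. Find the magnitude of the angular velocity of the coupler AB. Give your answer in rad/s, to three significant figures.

ω₂ = 51.94 rad/s (from 496 rpm).
Differentiating the loop-closure r₂e^{iθ₂}+r₃e^{iθ₃}=r₁+r₄e^{iθ₄} gives r₂ω₂e^{iθ₂}+r₃ω₃e^{iθ₃}=r₄ω₄e^{iθ₄}.
Eliminating the other unknown: ω₃ = r₂ω₂ sin(θ₄−θ₂) / [r₃ sin(θ₃−θ₄)].
Numerator sine = +0.10453; denominator sine = -0.98420.
Result = 0.019·51.94·(+0.10453) / (0.0586·(-0.98420)) = -1.7886 rad/s; magnitude 1.7886 rad/s.

1.79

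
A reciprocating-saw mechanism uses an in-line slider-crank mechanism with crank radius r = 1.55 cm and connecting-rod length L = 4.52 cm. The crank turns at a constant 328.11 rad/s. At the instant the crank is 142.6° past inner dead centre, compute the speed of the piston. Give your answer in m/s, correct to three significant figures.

ω = 328.1 rad/s
For an in-line slider-crank, x = r cosθ + √(L² − r² sin²θ), so v = −rω sinθ·[1 + r cosθ/√(L² − r² sin²θ)].
With r = 0.0155 m, L = 0.0452 m, θ = 142.6°: √(L² − r² sin²θ) = 0.044209 m.
v = −0.0155·328.1·0.60738·[1 + 0.0155·-0.79441/0.044209] = -2.2286 m/s.
|v| = 2.2286 m/s.

2.23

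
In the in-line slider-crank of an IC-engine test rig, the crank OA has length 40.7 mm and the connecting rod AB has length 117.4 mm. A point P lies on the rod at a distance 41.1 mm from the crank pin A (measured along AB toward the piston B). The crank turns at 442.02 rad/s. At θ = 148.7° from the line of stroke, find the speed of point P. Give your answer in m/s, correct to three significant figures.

13.0

ω = 442 rad/s.  Crank-pin speed |V_A| = rω = 17.99 m/s, perpendicular to OA.
Rod angle: sinφ = −(r/L) sinθ ⇒ φ = -10.376°; ω_rod = −rω cosθ/√(L²−r²sin²θ) = +133.11 rad/s.
V_P = V_A + ω_rod × AP, with AP = 0.0411 m along the rod.
Components: V_Px = −rω sinθ − a·ω_rod·sinφ = -8.3609 m/s;  V_Py = rω cosθ + a·ω_rod·cosφ = -9.9904 m/s.
|V_P| = √(V_Px² + V_Py²) = 13.027 m/s.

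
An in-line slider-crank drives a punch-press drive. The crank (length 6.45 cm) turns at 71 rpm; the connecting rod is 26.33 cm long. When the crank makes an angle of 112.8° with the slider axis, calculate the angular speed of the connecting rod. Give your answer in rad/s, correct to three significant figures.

0.725

ω = 7.435 rad/s (converted from 71 rpm).
The rod makes angle φ with the slider axis where L sinφ = r sinθ; differentiating, L cosφ·φ̇ = r ω cosθ.
L cosφ = √(L² − r² sin²θ) = 0.2565 m.
|ω_rod| = r ω |cosθ| / √(L² − r² sin²θ) = 0.0645·7.435·0.38752/0.2565 = 0.72452 rad/s.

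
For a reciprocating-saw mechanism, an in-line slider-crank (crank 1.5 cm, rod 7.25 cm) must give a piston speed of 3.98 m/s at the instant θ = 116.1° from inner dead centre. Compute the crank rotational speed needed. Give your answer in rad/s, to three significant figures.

For an in-line slider-crank, |v_piston| = rω|sinθ|·[1 + r cosθ/√(L² − r² sin²θ)].
With r = 0.015 m, L = 0.0725 m, θ = 116.1°: the bracketed kinematic factor |dx/dθ| = 0.012223 m.
ω = v/|dx/dθ| = 3.98/0.012223 = 325.63 rad/s.

326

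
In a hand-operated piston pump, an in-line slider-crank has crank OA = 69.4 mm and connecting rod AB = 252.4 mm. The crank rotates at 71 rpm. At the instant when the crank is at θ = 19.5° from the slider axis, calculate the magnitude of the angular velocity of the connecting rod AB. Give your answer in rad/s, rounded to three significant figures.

ω = 7.435 rad/s (converted from 71 rpm).
The rod makes angle φ with the slider axis where L sinφ = r sinθ; differentiating, L cosφ·φ̇ = r ω cosθ.
L cosφ = √(L² − r² sin²θ) = 0.25133 m.
|ω_rod| = r ω |cosθ| / √(L² − r² sin²θ) = 0.0694·7.435·0.94264/0.25133 = 1.9353 rad/s.

1.94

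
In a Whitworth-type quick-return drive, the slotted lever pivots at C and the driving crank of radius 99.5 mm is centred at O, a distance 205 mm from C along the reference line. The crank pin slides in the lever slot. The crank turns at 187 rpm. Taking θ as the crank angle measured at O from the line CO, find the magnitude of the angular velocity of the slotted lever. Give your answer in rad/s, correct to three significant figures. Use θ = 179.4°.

18.5

ω = 19.58 rad/s (from 187 rpm).
Crank pin A relative to C: A = (d + r cosθ, r sinθ); lever angle φ = atan2(r sinθ, d + r cosθ).
Differentiating tanφ: φ̇ = rω(d cosθ + r)/(d² + r² + 2dr cosθ).
d² + r² + 2dr cosθ = |CA|² = 0.0111325 m²;  d cosθ + r = -0.10549 m.
|ω_lever| = |0.0995·19.58·-0.10549| / 0.0111325 = 18.463 rad/s.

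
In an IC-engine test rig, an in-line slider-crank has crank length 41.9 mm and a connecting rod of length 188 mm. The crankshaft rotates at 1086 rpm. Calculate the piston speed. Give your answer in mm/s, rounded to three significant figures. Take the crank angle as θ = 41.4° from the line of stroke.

ω = 2π·1086/60 = 113.7 rad/s
For an in-line slider-crank, x = r cosθ + √(L² − r² sin²θ), so v = −rω sinθ·[1 + r cosθ/√(L² − r² sin²θ)].
With r = 0.0419 m, L = 0.188 m, θ = 41.4°: √(L² − r² sin²θ) = 0.18595 m.
v = −0.0419·113.7·0.66131·[1 + 0.0419·0.75011/0.18595] = -3.6839 m/s.
|v| = 3.6839 m/s = 3683.9 mm/s.

3680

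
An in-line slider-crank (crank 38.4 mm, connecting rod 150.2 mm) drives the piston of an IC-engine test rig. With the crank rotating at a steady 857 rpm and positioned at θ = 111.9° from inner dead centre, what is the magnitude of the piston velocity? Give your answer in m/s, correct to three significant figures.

ω = 2π·857/60 = 89.74 rad/s
For an in-line slider-crank, x = r cosθ + √(L² − r² sin²θ), so v = −rω sinθ·[1 + r cosθ/√(L² − r² sin²θ)].
With r = 0.0384 m, L = 0.1502 m, θ = 111.9°: √(L² − r² sin²θ) = 0.14591 m.
v = −0.0384·89.74·0.92784·[1 + 0.0384·-0.37299/0.14591] = -2.8836 m/s.
|v| = 2.8836 m/s.

2.88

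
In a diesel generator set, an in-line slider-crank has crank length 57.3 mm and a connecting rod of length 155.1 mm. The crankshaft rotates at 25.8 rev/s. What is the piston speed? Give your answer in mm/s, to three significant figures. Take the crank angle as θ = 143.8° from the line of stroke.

3810

ω = 2π·25.8 = 162.1 rad/s
For an in-line slider-crank, x = r cosθ + √(L² − r² sin²θ), so v = −rω sinθ·[1 + r cosθ/√(L² − r² sin²θ)].
With r = 0.0573 m, L = 0.1551 m, θ = 143.8°: √(L² − r² sin²θ) = 0.15136 m.
v = −0.0573·162.1·0.59061·[1 + 0.0573·-0.80696/0.15136] = -3.8101 m/s.
|v| = 3.8101 m/s = 3810.1 mm/s.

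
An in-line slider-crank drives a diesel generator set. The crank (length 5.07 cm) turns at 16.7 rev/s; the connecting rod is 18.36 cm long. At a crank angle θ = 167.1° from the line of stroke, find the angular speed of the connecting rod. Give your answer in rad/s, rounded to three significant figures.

ω = 104.9 rad/s (converted from 16.7 rev/s).
The rod makes angle φ with the slider axis where L sinφ = r sinθ; differentiating, L cosφ·φ̇ = r ω cosθ.
L cosφ = √(L² − r² sin²θ) = 0.18325 m.
|ω_rod| = r ω |cosθ| / √(L² − r² sin²θ) = 0.0507·104.9·0.97476/0.18325 = 28.298 rad/s.

28.3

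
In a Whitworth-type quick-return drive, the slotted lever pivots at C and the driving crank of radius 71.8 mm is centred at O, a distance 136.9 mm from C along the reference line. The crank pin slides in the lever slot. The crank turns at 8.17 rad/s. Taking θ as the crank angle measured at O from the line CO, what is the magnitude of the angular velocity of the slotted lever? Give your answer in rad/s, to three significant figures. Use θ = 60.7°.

2.43

ω = 8.17 rad/s
Crank pin A relative to C: A = (d + r cosθ, r sinθ); lever angle φ = atan2(r sinθ, d + r cosθ).
Differentiating tanφ: φ̇ = rω(d cosθ + r)/(d² + r² + 2dr cosθ).
d² + r² + 2dr cosθ = |CA|² = 0.0335175 m²;  d cosθ + r = +0.1388 m.
|ω_lever| = |0.0718·8.17·+0.1388| / 0.0335175 = 2.4291 rad/s.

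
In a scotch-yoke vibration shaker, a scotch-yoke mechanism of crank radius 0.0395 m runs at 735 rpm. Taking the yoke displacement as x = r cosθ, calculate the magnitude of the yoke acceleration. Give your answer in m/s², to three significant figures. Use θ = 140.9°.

182

ω = 76.97 rad/s (from 735 rpm).
x = r cosθ ⇒ ẍ = −rω² cosθ (ω constant).
|a| = rω²|cosθ| = 0.0395·(76.97)²·|cos 140.9°| = 181.6 m/s².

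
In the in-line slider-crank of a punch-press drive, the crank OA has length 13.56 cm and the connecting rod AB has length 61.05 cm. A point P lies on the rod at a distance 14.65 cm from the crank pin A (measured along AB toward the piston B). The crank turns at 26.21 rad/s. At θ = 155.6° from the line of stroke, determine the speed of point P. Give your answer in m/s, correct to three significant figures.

2.83

ω = 26.21 rad/s.  Crank-pin speed |V_A| = rω = 3.5541 m/s, perpendicular to OA.
Rod angle: sinφ = −(r/L) sinθ ⇒ φ = -5.265°; ω_rod = −rω cosθ/√(L²−r²sin²θ) = +5.3241 rad/s.
V_P = V_A + ω_rod × AP, with AP = 0.1465 m along the rod.
Components: V_Px = −rω sinθ − a·ω_rod·sinφ = -1.3966 m/s;  V_Py = rω cosθ + a·ω_rod·cosφ = -2.46 m/s.
|V_P| = √(V_Px² + V_Py²) = 2.8288 m/s.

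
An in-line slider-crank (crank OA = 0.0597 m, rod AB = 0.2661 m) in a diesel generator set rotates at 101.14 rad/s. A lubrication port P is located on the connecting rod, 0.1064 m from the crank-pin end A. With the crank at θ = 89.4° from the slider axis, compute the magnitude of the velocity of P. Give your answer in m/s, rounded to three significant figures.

ω = 101.1 rad/s.  Crank-pin speed |V_A| = rω = 6.0381 m/s, perpendicular to OA.
Rod angle: sinφ = −(r/L) sinθ ⇒ φ = -12.964°; ω_rod = −rω cosθ/√(L²−r²sin²θ) = -0.24383 rad/s.
V_P = V_A + ω_rod × AP, with AP = 0.1064 m along the rod.
Components: V_Px = −rω sinθ − a·ω_rod·sinφ = -6.0435 m/s;  V_Py = rω cosθ + a·ω_rod·cosφ = +0.037947 m/s.
|V_P| = √(V_Px² + V_Py²) = 6.0437 m/s.

6.04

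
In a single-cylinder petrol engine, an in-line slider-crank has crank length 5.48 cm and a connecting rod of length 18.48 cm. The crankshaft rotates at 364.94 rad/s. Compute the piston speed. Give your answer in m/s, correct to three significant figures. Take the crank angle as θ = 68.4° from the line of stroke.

ω = 364.9 rad/s
For an in-line slider-crank, x = r cosθ + √(L² − r² sin²θ), so v = −rω sinθ·[1 + r cosθ/√(L² − r² sin²θ)].
With r = 0.0548 m, L = 0.1848 m, θ = 68.4°: √(L² − r² sin²θ) = 0.17764 m.
v = −0.0548·364.9·0.92978·[1 + 0.0548·0.36812/0.17764] = -20.706 m/s.
|v| = 20.706 m/s.

20.7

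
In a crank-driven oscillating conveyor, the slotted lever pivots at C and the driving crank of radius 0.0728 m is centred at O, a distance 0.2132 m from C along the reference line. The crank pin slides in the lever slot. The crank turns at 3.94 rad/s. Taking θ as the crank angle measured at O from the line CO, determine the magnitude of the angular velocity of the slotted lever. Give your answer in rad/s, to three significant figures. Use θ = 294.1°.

ω = 3.94 rad/s
Crank pin A relative to C: A = (d + r cosθ, r sinθ); lever angle φ = atan2(r sinθ, d + r cosθ).
Differentiating tanφ: φ̇ = rω(d cosθ + r)/(d² + r² + 2dr cosθ).
d² + r² + 2dr cosθ = |CA|² = 0.0634294 m²;  d cosθ + r = +0.15986 m.
|ω_lever| = |0.0728·3.94·+0.15986| / 0.0634294 = 0.72288 rad/s.

0.723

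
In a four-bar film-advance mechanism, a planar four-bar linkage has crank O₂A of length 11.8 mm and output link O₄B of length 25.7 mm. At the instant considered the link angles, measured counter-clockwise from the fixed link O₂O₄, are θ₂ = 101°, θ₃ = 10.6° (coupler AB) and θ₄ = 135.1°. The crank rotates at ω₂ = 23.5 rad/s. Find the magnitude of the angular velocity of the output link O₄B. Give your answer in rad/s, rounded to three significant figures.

13.1

ω₂ = 23.5 rad/s
Differentiating the loop-closure r₂e^{iθ₂}+r₃e^{iθ₃}=r₁+r₄e^{iθ₄} gives r₂ω₂e^{iθ₂}+r₃ω₃e^{iθ₃}=r₄ω₄e^{iθ₄}.
Eliminating the other unknown: ω₄ = r₂ω₂ sin(θ₂−θ₃) / [r₄ sin(θ₄−θ₃)].
Numerator sine = +0.99998; denominator sine = +0.82413.
Result = 0.0118·23.5·(+0.99998) / (0.0257·(+0.82413)) = +13.092 rad/s; magnitude 13.092 rad/s.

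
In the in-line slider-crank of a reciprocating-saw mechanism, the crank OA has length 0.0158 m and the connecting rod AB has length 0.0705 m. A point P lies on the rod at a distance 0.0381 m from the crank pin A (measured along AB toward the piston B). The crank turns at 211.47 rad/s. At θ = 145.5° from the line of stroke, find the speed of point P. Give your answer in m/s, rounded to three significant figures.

ω = 211.5 rad/s.  Crank-pin speed |V_A| = rω = 3.3412 m/s, perpendicular to OA.
Rod angle: sinφ = −(r/L) sinθ ⇒ φ = -7.293°; ω_rod = −rω cosθ/√(L²−r²sin²θ) = +39.377 rad/s.
V_P = V_A + ω_rod × AP, with AP = 0.0381 m along the rod.
Components: V_Px = −rω sinθ − a·ω_rod·sinφ = -1.7021 m/s;  V_Py = rω cosθ + a·ω_rod·cosφ = -1.2655 m/s.
|V_P| = √(V_Px² + V_Py²) = 2.1209 m/s.

2.12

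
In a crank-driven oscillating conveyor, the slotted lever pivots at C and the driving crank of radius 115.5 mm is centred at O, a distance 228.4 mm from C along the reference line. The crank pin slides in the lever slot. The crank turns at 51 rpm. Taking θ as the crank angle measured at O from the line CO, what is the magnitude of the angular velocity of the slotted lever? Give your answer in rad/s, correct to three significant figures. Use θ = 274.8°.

1.19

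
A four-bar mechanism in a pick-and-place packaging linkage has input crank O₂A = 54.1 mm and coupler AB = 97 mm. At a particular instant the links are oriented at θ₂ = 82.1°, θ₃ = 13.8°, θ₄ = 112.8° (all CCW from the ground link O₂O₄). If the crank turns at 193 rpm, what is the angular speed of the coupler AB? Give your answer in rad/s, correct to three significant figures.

5.83

ω₂ = 20.21 rad/s (from 193 rpm).
Differentiating the loop-closure r₂e^{iθ₂}+r₃e^{iθ₃}=r₁+r₄e^{iθ₄} gives r₂ω₂e^{iθ₂}+r₃ω₃e^{iθ₃}=r₄ω₄e^{iθ₄}.
Eliminating the other unknown: ω₃ = r₂ω₂ sin(θ₄−θ₂) / [r₃ sin(θ₃−θ₄)].
Numerator sine = +0.51054; denominator sine = -0.98769.
Result = 0.0541·20.21·(+0.51054) / (0.097·(-0.98769)) = -5.8267 rad/s; magnitude 5.8267 rad/s.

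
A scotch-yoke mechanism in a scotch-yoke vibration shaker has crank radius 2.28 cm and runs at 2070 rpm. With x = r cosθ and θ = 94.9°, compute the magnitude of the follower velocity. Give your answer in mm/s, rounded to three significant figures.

ω = 216.8 rad/s (from 2070 rpm).
x = r cosθ ⇒ ẋ = −rω sinθ.
|v| = rω|sinθ| = 0.0228·216.8·|sin 94.9°| = 4.9243 m/s = 4924.3 mm/s.

4920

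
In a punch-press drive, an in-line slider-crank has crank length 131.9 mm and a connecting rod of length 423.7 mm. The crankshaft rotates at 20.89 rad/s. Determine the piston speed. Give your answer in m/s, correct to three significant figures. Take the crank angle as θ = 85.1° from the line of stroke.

ω = 20.89 rad/s
For an in-line slider-crank, x = r cosθ + √(L² − r² sin²θ), so v = −rω sinθ·[1 + r cosθ/√(L² − r² sin²θ)].
With r = 0.1319 m, L = 0.4237 m, θ = 85.1°: √(L² − r² sin²θ) = 0.4028 m.
v = −0.1319·20.89·0.99635·[1 + 0.1319·0.08542/0.4028] = -2.8221 m/s.
|v| = 2.8221 m/s.

2.82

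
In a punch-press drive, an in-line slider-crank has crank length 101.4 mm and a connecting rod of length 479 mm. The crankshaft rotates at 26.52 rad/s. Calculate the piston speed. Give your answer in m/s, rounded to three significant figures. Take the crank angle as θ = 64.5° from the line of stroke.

2.65

ω = 26.52 rad/s
For an in-line slider-crank, x = r cosθ + √(L² − r² sin²θ), so v = −rω sinθ·[1 + r cosθ/√(L² − r² sin²θ)].
With r = 0.1014 m, L = 0.479 m, θ = 64.5°: √(L² − r² sin²θ) = 0.47018 m.
v = −0.1014·26.52·0.90259·[1 + 0.1014·0.43051/0.47018] = -2.6525 m/s.
|v| = 2.6525 m/s.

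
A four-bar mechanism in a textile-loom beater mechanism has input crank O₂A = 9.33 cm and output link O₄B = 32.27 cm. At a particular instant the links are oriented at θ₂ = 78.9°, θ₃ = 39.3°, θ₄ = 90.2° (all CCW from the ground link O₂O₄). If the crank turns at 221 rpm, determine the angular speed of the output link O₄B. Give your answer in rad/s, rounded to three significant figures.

ω₂ = 23.14 rad/s (from 221 rpm).
Differentiating the loop-closure r₂e^{iθ₂}+r₃e^{iθ₃}=r₁+r₄e^{iθ₄} gives r₂ω₂e^{iθ₂}+r₃ω₃e^{iθ₃}=r₄ω₄e^{iθ₄}.
Eliminating the other unknown: ω₄ = r₂ω₂ sin(θ₂−θ₃) / [r₄ sin(θ₄−θ₃)].
Numerator sine = +0.63742; denominator sine = +0.77605.
Result = 0.0933·23.14·(+0.63742) / (0.3227·(+0.77605)) = +5.496 rad/s; magnitude 5.496 rad/s.

5.50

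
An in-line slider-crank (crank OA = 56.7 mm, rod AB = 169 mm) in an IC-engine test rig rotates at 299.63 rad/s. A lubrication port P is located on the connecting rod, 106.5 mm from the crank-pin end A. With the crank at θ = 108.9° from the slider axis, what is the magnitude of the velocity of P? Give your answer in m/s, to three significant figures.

ω = 299.6 rad/s.  Crank-pin speed |V_A| = rω = 16.989 m/s, perpendicular to OA.
Rod angle: sinφ = −(r/L) sinθ ⇒ φ = -18.507°; ω_rod = −rω cosθ/√(L²−r²sin²θ) = +34.338 rad/s.
V_P = V_A + ω_rod × AP, with AP = 0.1065 m along the rod.
Components: V_Px = −rω sinθ − a·ω_rod·sinφ = -14.912 m/s;  V_Py = rω cosθ + a·ω_rod·cosφ = -2.0351 m/s.
|V_P| = √(V_Px² + V_Py²) = 15.051 m/s.

15.1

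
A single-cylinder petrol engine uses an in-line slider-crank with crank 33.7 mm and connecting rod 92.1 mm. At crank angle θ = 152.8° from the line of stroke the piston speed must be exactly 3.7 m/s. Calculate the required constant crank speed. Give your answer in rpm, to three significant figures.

3420

For an in-line slider-crank, |v_piston| = rω|sinθ|·[1 + r cosθ/√(L² − r² sin²θ)].
With r = 0.0337 m, L = 0.0921 m, θ = 152.8°: the bracketed kinematic factor |dx/dθ| = 0.010319 m.
ω = v/|dx/dθ| = 3.7/0.010319 = 358.55 rad/s.
N = 60ω/(2π) = 3423.9 rpm.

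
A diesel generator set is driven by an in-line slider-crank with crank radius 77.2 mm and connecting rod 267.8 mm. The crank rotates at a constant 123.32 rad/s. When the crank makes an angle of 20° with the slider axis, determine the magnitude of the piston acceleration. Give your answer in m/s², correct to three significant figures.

1370

ω = 123.3 rad/s
x(θ) = r cosθ + √(L² − r² sin²θ); with ω constant, a = ω²·d²x/dθ².
d²x/dθ² = −r cosθ − r²(cos2θ)/√u − r⁴ sin²2θ/(4u^{3/2}),  u = L² − r² sin²θ = 0.0710197 m².
Substituting r = 0.0772 m, L = 0.2678 m, θ = 20°: d²x/dθ² = -0.08987 m.
a = ω²·d²x/dθ² = (123.3)²·(-0.08987) = -1366.7 m/s²;  |a| = 1366.7 m/s².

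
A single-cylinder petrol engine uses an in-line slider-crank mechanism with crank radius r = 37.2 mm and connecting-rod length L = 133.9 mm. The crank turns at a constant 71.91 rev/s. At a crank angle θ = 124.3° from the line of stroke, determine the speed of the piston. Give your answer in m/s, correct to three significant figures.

11.7

ω = 2π·71.9 = 451.8 rad/s
For an in-line slider-crank, x = r cosθ + √(L² − r² sin²θ), so v = −rω sinθ·[1 + r cosθ/√(L² − r² sin²θ)].
With r = 0.0372 m, L = 0.1339 m, θ = 124.3°: √(L² − r² sin²θ) = 0.13033 m.
v = −0.0372·451.8·0.82610·[1 + 0.0372·-0.56353/0.13033] = -11.652 m/s.
|v| = 11.652 m/s.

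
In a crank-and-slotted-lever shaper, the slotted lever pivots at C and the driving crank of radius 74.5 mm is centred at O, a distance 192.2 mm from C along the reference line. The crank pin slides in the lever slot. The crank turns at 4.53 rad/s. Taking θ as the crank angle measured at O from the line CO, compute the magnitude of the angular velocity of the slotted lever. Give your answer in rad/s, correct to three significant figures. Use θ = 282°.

ω = 4.53 rad/s
Crank pin A relative to C: A = (d + r cosθ, r sinθ); lever angle φ = atan2(r sinθ, d + r cosθ).
Differentiating tanφ: φ̇ = rω(d cosθ + r)/(d² + r² + 2dr cosθ).
d² + r² + 2dr cosθ = |CA|² = 0.0484452 m²;  d cosθ + r = +0.11446 m.
|ω_lever| = |0.0745·4.53·+0.11446| / 0.0484452 = 0.79737 rad/s.

0.797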